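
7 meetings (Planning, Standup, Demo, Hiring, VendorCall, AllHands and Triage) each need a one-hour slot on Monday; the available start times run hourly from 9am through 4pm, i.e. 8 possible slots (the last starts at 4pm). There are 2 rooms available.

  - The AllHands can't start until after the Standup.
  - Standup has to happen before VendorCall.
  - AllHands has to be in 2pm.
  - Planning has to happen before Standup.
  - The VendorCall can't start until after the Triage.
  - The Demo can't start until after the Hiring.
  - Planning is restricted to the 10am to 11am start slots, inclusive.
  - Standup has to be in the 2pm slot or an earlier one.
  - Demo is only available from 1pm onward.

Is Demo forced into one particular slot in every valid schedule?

No

Demo can be 1pm (e.g. Triage in 9am; VendorCall in 12pm; Hiring in 9am; Planning in 10am; Demo in 1pm; AllHands in 2pm; Standup in 11am) or 2pm (e.g. VendorCall -> 12pm; Demo -> 2pm; Hiring -> 9am; Planning -> 10am; Triage -> 9am; AllHands -> 2pm; Standup -> 11am).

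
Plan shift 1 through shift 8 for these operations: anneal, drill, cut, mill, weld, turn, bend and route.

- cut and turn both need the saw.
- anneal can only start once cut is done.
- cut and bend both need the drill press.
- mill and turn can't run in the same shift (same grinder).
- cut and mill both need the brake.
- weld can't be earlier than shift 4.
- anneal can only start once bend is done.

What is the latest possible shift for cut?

shift 7

Downstream work caps cut at shift 7.
cut at shift 7 is achievable: route=shift 1, cut=shift 7, weld=shift 4, drill=shift 1, anneal=shift 8, mill=shift 1, bend=shift 1, turn=shift 2.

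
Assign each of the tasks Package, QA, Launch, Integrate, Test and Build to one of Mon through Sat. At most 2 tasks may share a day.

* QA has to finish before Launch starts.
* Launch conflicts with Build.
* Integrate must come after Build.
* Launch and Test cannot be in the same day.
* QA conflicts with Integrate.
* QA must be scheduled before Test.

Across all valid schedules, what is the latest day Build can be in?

Fri

Downstream work caps Build at Fri.
Build at Fri is achievable: QA in Mon; Launch in Tue; Build in Fri; Test in Wed; Integrate in Sat; Package in Mon.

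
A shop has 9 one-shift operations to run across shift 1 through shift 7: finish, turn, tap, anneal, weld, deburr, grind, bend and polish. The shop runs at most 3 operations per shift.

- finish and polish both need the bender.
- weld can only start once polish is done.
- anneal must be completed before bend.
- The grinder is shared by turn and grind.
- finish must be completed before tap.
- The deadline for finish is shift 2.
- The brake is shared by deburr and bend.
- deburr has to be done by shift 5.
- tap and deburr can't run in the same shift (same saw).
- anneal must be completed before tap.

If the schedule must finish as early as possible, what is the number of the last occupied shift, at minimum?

The precedence chain requires at least 2 distinct shifts.
With at most 3 per shift and 9 operations, at least 3 shifts are needed.
3 works (last occupied shift: shift 3): for example bend in shift 2, tap in shift 2, finish in shift 1, deburr in shift 3, weld in shift 3, polish in shift 2, turn in shift 1, grind in shift 3, anneal in shift 1.

shift 3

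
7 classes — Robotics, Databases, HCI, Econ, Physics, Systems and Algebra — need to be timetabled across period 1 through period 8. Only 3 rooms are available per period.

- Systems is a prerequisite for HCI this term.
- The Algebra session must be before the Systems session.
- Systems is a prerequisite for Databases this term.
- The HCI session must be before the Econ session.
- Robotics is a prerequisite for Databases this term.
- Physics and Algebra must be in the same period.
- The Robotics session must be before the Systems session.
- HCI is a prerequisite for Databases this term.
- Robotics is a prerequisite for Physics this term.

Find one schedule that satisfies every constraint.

Robotics=period 1; Algebra=period 2; Databases=period 5; HCI=period 4; Systems=period 3; Econ=period 5; Physics=period 2

Checking: Systems(period 3) before Databases(period 5); Robotics(period 1) before Physics(period 2); Algebra(period 2) before Systems(period 3); Systems(period 3) before HCI(period 4); HCI(period 4) before Databases(period 5); Robotics(period 1) before Databases(period 5); Robotics(period 1) before Systems(period 3); HCI(period 4) before Econ(period 5); Physics = Algebra = period 2; max 2 per period (cap 3).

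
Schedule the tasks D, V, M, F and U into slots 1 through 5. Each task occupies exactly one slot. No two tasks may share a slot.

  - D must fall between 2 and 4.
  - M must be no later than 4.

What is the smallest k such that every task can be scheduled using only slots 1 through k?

With at most 1 per slot and 5 tasks, at least 5 slots are needed.
D can't be placed before 2, so the schedule must run through at least slot 2.
5 works (last occupied slot: 5): for example M in 1; F in 4; U in 5; D in 2; V in 3.

5 slots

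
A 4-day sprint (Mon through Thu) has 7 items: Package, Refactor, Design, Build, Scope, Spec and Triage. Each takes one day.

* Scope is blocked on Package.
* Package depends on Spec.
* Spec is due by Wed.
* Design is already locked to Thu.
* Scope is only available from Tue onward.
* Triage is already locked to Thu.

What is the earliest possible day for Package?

Tue

Precedence pushes Package to at least Tue; downstream work caps Package at Wed.
Package at Tue is achievable: Package -> Tue; Design -> Thu; Triage -> Thu; Build -> Mon; Refactor -> Mon; Scope -> Wed; Spec -> Mon.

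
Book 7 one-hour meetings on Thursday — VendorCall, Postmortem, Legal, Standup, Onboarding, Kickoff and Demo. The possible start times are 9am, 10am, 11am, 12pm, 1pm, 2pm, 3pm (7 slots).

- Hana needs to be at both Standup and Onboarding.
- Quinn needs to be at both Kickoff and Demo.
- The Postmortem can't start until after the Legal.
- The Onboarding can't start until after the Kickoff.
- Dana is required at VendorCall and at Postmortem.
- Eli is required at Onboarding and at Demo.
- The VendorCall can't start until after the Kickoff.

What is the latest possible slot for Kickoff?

Downstream work caps Kickoff at 2pm.
Kickoff at 2pm is achievable: Demo=9am; Onboarding=3pm; VendorCall=3pm; Postmortem=10am; Standup=9am; Kickoff=2pm; Legal=9am.

2pm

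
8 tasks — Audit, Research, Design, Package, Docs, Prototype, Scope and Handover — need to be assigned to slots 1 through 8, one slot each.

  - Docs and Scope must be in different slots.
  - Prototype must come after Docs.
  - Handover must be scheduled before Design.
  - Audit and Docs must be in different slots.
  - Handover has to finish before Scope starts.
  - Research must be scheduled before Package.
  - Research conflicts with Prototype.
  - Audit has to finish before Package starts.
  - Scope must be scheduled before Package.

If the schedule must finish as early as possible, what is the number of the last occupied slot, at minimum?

slot 3

The precedence chain requires at least 3 distinct slots.
3 works (last occupied slot: 3): for example Docs -> 1, Prototype -> 2, Package -> 3, Design -> 2, Research -> 1, Audit -> 2, Handover -> 1, Scope -> 2.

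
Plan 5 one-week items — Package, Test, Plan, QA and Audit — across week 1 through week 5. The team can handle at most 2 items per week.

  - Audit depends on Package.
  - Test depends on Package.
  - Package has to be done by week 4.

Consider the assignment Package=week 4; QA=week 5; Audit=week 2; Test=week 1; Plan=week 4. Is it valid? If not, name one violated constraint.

No — it violates: Test depends on Package

The team can handle at most 2 items per week — holds.
Test depends on Package — violated.
Audit depends on Package — violated.
Package has to be done by week 4 — holds.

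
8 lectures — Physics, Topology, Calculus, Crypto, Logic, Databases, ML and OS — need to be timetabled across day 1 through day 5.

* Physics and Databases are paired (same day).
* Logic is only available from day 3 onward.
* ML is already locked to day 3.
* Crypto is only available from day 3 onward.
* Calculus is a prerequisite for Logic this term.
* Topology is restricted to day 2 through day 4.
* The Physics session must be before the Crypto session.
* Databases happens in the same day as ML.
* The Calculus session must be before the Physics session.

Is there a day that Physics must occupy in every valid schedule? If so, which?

day 3

Physics must be in the same day as ML, which can't be before day 3, so Physics is at least day 3; Physics must be in the same day as ML, which can't be after day 3, so Physics is at most day 3.
So Physics is pinned to day 3.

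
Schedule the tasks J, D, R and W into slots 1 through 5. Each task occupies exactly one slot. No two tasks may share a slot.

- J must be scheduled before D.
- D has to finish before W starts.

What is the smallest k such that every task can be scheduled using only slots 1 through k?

The precedence chain requires at least 3 distinct slots.
With at most 1 per slot and 4 tasks, at least 4 slots are needed.
4 works (last occupied slot: 4): for example W in 3; J in 1; D in 2; R in 4.

4 slots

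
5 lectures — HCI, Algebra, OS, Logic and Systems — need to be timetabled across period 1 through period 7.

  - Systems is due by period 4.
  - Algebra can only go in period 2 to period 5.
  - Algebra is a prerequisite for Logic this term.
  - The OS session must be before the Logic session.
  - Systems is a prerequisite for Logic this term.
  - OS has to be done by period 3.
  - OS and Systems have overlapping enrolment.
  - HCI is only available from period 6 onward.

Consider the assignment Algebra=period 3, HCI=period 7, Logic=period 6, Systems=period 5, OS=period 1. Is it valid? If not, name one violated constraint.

No. Systems is due by period 4 is not satisfied.

Algebra can only go in period 2 to period 5 — holds.
Systems is due by period 4 — violated.
The OS session must be before the Logic session — holds.
Systems is a prerequisite for Logic this term — holds.
HCI is only available from period 6 onward — holds.
OS has to be done by period 3 — holds.
OS and Systems have overlapping enrolment — holds.
Algebra is a prerequisite for Logic this term — holds.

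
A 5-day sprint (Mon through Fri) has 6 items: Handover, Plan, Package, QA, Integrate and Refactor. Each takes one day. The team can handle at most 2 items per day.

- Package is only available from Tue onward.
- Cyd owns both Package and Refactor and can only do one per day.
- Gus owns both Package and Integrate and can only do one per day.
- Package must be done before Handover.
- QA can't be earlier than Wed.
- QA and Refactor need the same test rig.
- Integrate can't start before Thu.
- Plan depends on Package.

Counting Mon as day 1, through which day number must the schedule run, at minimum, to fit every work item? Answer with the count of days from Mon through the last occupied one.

4

The precedence chain requires at least 2 distinct days.
With at most 2 per day and 6 work items, at least 3 days are needed.
Integrate can't be placed before Thu — that is day 4 counting from Mon — so the schedule must run through at least 4 days.
4 works (last occupied day: Thu): for example Plan -> Thu, Refactor -> Mon, Handover -> Wed, Integrate -> Thu, QA -> Wed, Package -> Tue.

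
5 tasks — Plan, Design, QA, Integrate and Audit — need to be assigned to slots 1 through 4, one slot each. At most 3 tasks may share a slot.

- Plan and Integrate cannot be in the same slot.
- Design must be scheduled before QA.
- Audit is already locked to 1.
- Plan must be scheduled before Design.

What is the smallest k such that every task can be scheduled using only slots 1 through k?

3 slots

The precedence chain requires at least 3 distinct slots.
With at most 3 per slot and 5 tasks, at least 2 slots are needed.
3 works (last occupied slot: 3): for example Plan -> 1, Integrate -> 2, Audit -> 1, Design -> 2, QA -> 3.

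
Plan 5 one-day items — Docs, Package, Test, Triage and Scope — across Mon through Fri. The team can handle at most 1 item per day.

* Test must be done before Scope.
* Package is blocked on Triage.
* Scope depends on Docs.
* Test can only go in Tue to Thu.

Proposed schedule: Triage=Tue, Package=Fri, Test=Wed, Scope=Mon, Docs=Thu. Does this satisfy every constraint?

Invalid. Scope depends on Docs.

Scope depends on Docs — violated.
Test must be done before Scope — violated.
The team can handle at most 1 item per day — holds.
Test can only go in Tue to Thu — holds.
Package is blocked on Triage — holds.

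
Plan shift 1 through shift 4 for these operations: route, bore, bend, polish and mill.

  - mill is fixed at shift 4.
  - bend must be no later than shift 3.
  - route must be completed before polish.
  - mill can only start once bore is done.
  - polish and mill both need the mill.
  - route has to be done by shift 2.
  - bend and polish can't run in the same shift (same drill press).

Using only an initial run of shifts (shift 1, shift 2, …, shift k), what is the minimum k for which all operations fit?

The precedence chain requires at least 2 distinct shifts.
mill can't be placed before shift 4, so the schedule must run through at least shift 4.
4 works (last occupied shift: shift 4): for example bend=shift 1; polish=shift 2; bore=shift 1; mill=shift 4; route=shift 1.

4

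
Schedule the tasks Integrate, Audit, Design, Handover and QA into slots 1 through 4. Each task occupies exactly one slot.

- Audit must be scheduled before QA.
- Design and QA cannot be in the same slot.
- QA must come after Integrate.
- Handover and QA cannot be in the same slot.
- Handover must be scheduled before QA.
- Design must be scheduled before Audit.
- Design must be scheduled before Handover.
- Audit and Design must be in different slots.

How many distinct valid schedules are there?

Splitting on Integrate: it can be 1 (6), 2 (6), 3 (5). Listing each branch's schedules as (Audit, Design, Handover, QA):
Integrate=1: (2,1,2,3) (2,1,2,4) (2,1,3,4) (3,1,2,4) (3,1,3,4) (3,2,3,4) — 6.
Integrate=2: (2,1,2,3) (2,1,2,4) (2,1,3,4) (3,1,2,4) (3,1,3,4) (3,2,3,4) — 6.
Integrate=3: (2,1,2,4) (2,1,3,4) (3,1,2,4) (3,1,3,4) (3,2,3,4) — 5.
Summing: 6 + 6 + 5 = 17.

17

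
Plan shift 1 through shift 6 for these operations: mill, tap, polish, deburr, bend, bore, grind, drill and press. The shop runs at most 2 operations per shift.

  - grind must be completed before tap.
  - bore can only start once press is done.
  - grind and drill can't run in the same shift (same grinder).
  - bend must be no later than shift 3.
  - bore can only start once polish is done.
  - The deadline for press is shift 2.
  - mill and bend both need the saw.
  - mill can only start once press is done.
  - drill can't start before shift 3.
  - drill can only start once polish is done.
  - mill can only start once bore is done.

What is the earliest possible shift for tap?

Precedence pushes tap to at least shift 2.
tap at shift 2 is achievable: tap -> shift 2, press -> shift 1, deburr -> shift 3, drill -> shift 4, bend -> shift 2, mill -> shift 5, polish -> shift 3, bore -> shift 4, grind -> shift 1.

shift 2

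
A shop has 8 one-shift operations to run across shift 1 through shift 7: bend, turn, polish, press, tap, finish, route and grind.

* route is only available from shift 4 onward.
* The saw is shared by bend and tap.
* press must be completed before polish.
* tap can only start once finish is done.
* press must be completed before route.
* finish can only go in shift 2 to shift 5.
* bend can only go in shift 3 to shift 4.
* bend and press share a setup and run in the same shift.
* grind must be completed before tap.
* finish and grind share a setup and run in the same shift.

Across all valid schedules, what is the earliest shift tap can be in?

Precedence pushes tap to at least shift 3.
tap at shift 3 is achievable: grind=shift 2; route=shift 5; press=shift 4; polish=shift 5; turn=shift 1; finish=shift 2; bend=shift 4; tap=shift 3.

shift 3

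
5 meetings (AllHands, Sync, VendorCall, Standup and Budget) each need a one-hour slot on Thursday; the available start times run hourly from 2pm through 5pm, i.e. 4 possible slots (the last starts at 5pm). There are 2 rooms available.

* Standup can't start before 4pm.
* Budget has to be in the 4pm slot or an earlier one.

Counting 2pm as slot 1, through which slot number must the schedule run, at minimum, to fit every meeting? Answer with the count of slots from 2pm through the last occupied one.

With at most 2 per slot and 5 meetings, at least 3 slots are needed.
Standup can't be placed before 4pm — that is slot 3 counting from 2pm — so the schedule must run through at least 3 slots.
3 works (last occupied slot: 4pm): for example Standup=4pm, Budget=3pm, Sync=2pm, VendorCall=3pm, AllHands=2pm.

3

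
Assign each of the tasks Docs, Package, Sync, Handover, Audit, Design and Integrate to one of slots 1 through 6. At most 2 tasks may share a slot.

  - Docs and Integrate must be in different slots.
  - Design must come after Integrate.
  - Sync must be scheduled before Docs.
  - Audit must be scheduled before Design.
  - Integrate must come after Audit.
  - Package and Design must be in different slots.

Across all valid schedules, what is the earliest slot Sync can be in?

1

Downstream work caps Sync at 5.
Sync at 1 is achievable: Package in 2; Audit in 1; Handover in 4; Sync in 1; Docs in 3; Integrate in 2; Design in 3.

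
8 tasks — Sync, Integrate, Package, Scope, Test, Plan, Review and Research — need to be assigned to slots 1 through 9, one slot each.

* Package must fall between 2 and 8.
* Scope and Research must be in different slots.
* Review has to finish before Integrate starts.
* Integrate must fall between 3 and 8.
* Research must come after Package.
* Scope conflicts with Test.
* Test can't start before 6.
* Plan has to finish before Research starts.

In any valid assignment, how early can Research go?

Precedence pushes Research to at least 3.
Research at 3 is achievable: Package -> 2, Plan -> 1, Sync -> 1, Research -> 3, Test -> 6, Scope -> 1, Review -> 1, Integrate -> 3.

3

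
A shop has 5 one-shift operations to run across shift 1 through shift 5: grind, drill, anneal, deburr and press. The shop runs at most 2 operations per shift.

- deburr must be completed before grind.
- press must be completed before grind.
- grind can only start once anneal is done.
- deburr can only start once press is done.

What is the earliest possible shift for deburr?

shift 2

Precedence pushes deburr to at least shift 2; downstream work caps deburr at shift 4.
deburr at shift 2 is achievable: anneal in shift 1; deburr in shift 2; drill in shift 2; press in shift 1; grind in shift 3.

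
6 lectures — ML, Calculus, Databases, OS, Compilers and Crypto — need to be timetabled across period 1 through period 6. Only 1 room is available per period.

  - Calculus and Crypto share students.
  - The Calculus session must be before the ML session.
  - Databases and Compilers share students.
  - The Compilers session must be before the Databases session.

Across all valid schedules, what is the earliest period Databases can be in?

period 2

Precedence pushes Databases to at least period 2.
Databases at period 2 is achievable: Compilers in period 1; OS in period 5; Crypto in period 6; ML in period 4; Calculus in period 3; Databases in period 2.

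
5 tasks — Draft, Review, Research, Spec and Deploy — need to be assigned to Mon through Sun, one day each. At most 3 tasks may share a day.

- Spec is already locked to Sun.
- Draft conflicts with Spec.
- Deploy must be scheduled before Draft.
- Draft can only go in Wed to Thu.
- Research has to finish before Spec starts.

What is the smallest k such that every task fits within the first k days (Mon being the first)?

7 days

The precedence chain requires at least 2 distinct days.
With at most 3 per day and 5 tasks, at least 2 days are needed.
Spec can't be placed before Sun — that is day 7 counting from Mon — so the schedule must run through at least 7 days.
7 works (last occupied day: Sun): for example Review -> Mon, Research -> Mon, Draft -> Wed, Deploy -> Mon, Spec -> Sun.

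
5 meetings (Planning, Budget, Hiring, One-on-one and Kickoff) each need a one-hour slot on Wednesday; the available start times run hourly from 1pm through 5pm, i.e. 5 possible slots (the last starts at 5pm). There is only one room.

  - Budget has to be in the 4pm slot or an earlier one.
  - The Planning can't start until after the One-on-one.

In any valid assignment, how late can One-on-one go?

4pm

Downstream work caps One-on-one at 4pm.
One-on-one at 4pm is achievable: Hiring -> 2pm, Kickoff -> 3pm, One-on-one -> 4pm, Planning -> 5pm, Budget -> 1pm.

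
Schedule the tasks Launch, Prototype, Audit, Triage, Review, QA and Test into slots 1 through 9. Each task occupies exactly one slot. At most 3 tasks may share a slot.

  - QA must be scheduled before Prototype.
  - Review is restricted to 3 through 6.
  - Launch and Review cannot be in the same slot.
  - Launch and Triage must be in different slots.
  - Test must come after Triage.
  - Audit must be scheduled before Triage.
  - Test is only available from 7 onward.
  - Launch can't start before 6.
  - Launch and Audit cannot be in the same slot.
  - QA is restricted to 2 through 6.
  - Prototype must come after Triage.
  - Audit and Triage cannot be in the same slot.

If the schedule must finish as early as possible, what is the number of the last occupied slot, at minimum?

7

The precedence chain requires at least 3 distinct slots.
With at most 3 per slot and 7 tasks, at least 3 slots are needed.
Test can't be placed before 7, so the schedule must run through at least slot 7.
7 works (last occupied slot: 7): for example Prototype -> 3; Triage -> 2; Review -> 3; Test -> 7; Launch -> 6; Audit -> 1; QA -> 2.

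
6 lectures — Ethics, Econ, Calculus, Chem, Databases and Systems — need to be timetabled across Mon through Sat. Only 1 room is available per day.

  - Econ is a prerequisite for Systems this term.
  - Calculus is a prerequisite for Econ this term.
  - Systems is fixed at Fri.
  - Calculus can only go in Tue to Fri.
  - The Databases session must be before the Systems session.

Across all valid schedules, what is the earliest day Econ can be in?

Precedence pushes Econ to at least Wed; downstream work caps Econ at Thu.
Econ at Wed is achievable: Econ -> Wed; Chem -> Sat; Ethics -> Thu; Calculus -> Tue; Systems -> Fri; Databases -> Mon.

Wed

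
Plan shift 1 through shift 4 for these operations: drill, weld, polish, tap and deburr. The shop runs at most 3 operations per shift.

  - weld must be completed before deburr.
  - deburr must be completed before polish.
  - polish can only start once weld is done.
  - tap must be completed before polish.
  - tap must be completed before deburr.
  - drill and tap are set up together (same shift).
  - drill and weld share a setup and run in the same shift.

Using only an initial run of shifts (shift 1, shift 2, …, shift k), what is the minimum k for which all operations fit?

3 shifts

The precedence chain requires at least 3 distinct shifts.
With at most 3 per shift and 5 operations, at least 2 shifts are needed.
3 works (last occupied shift: shift 3): for example drill in shift 1, weld in shift 1, polish in shift 3, deburr in shift 2, tap in shift 1.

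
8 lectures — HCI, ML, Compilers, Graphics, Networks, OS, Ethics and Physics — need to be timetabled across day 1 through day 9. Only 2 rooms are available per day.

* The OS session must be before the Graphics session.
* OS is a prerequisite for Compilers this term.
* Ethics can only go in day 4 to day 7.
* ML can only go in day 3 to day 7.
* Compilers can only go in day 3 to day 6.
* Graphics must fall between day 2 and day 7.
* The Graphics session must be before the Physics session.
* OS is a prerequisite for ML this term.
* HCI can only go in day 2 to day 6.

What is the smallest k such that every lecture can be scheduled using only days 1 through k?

The precedence chain requires at least 3 distinct days.
With at most 2 per day and 8 lectures, at least 4 days are needed.
Ethics can't be placed before day 4, so the schedule must run through at least day 4.
4 works (last occupied day: day 4): for example Networks=day 1, Ethics=day 4, HCI=day 2, ML=day 3, OS=day 1, Compilers=day 3, Physics=day 4, Graphics=day 2.

4 days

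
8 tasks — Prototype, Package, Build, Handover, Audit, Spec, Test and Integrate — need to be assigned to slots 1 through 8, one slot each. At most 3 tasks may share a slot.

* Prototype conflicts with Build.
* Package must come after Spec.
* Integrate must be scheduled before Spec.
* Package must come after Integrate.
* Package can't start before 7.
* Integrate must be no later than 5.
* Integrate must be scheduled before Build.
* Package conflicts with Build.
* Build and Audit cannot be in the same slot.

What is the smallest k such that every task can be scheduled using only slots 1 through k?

The precedence chain requires at least 3 distinct slots.
With at most 3 per slot and 8 tasks, at least 3 slots are needed.
Package can't be placed before 7, so the schedule must run through at least slot 7.
7 works (last occupied slot: 7): for example Handover in 1; Test in 2; Build in 2; Package in 7; Audit in 3; Prototype in 1; Integrate in 1; Spec in 2.

7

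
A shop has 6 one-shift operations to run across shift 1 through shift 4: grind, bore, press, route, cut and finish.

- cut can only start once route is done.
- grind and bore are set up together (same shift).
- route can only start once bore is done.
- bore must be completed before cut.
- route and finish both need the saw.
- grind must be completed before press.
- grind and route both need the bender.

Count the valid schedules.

33

Splitting on grind: it can be shift 1 (27), shift 2 (6). Listing each branch's schedules as (bore, press, route, cut, finish) by shift number:
grind=shift 1: (1,2,2,3,1) (1,2,2,3,3) (1,2,2,3,4) (1,2,2,4,1) (1,2,2,4,3) (1,2,2,4,4) (1,2,3,4,1) (1,2,3,4,2) (1,2,3,4,4) (1,3,2,3,1) (1,3,2,3,3) (1,3,2,3,4) (1,3,2,4,1) (1,3,2,4,3) (1,3,2,4,4) (1,3,3,4,1) (1,3,3,4,2) (1,3,3,4,4) (1,4,2,3,1) (1,4,2,3,3) (1,4,2,3,4) (1,4,2,4,1) (1,4,2,4,3) (1,4,2,4,4) (1,4,3,4,1) (1,4,3,4,2) (1,4,3,4,4) — 27.
grind=shift 2: (2,3,3,4,1) (2,3,3,4,2) (2,3,3,4,4) (2,4,3,4,1) (2,4,3,4,2) (2,4,3,4,4) — 6.
Summing: 27 + 6 = 33.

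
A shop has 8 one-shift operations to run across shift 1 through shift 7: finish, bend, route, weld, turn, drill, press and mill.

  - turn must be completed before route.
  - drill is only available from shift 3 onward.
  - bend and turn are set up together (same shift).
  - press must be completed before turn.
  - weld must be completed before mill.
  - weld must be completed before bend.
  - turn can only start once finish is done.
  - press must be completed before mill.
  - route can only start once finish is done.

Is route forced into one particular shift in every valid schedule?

route can be shift 3 (e.g. mill=shift 2; bend=shift 2; press=shift 1; turn=shift 2; weld=shift 1; drill=shift 3; finish=shift 1; route=shift 3) or shift 4 (e.g. bend in shift 2; drill in shift 3; press in shift 1; turn in shift 2; route in shift 4; weld in shift 1; mill in shift 2; finish in shift 1).

No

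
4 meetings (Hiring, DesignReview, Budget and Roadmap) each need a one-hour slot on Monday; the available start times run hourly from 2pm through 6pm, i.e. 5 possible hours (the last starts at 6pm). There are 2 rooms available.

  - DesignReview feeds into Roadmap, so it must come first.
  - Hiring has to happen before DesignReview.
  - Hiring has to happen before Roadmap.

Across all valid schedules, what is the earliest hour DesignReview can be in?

3pm

Precedence pushes DesignReview to at least 3pm; downstream work caps DesignReview at 5pm.
DesignReview at 3pm is achievable: DesignReview in 3pm, Roadmap in 4pm, Budget in 2pm, Hiring in 2pm.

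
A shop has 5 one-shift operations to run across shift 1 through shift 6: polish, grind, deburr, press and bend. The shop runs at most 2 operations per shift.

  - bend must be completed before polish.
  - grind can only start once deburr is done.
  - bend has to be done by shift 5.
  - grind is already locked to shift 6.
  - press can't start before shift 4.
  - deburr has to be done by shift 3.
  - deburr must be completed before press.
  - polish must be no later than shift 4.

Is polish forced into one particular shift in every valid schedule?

polish can be shift 2 (e.g. bend -> shift 1, deburr -> shift 1, grind -> shift 6, polish -> shift 2, press -> shift 4) or shift 3 (e.g. grind in shift 6, bend in shift 1, deburr in shift 1, polish in shift 3, press in shift 4).

No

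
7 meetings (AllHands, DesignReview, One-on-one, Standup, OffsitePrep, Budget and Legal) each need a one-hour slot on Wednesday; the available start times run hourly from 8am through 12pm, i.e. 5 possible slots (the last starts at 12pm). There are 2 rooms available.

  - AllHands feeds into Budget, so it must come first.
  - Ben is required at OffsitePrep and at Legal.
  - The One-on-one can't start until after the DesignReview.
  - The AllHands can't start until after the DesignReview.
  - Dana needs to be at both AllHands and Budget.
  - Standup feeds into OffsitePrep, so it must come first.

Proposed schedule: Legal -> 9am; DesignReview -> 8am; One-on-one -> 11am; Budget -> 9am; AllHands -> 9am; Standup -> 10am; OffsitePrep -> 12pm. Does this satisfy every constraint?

No. Dana needs to be at both AllHands and Budget is not satisfied.

Standup feeds into OffsitePrep, so it must come first — holds.
Dana needs to be at both AllHands and Budget — violated.
There are 2 rooms available — violated.
Ben is required at OffsitePrep and at Legal — holds.
The One-on-one can't start until after the DesignReview — holds.
The AllHands can't start until after the DesignReview — holds.
AllHands feeds into Budget, so it must come first — violated.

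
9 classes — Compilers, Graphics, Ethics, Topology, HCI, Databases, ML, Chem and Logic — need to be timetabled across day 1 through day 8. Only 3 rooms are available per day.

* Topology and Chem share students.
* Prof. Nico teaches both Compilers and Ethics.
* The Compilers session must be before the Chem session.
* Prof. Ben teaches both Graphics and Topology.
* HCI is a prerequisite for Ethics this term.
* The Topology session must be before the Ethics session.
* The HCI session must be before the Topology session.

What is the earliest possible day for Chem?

Precedence pushes Chem to at least day 2.
Chem at day 2 is achievable: Graphics -> day 1; HCI -> day 1; Chem -> day 2; ML -> day 2; Compilers -> day 1; Topology -> day 3; Ethics -> day 4; Logic -> day 3; Databases -> day 2.

day 2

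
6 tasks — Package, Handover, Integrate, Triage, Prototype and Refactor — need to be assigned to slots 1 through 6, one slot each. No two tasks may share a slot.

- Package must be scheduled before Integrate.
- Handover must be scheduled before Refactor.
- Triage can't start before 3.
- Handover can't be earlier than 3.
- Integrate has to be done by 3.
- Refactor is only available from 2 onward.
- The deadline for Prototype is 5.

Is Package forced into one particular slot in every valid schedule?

Package can be 1 (e.g. Handover -> 3, Integrate -> 2, Package -> 1, Prototype -> 5, Refactor -> 6, Triage -> 4) or 2 (e.g. Integrate in 3, Triage in 5, Handover in 4, Prototype in 1, Package in 2, Refactor in 6).

No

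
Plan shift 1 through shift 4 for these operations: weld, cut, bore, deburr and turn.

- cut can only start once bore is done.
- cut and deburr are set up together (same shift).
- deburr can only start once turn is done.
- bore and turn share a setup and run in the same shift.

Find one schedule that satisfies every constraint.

bore -> shift 1; weld -> shift 1; deburr -> shift 2; cut -> shift 2; turn -> shift 1

Checking: bore(shift 1) before cut(shift 2); turn(shift 1) before deburr(shift 2); bore = turn = shift 1; cut = deburr = shift 2.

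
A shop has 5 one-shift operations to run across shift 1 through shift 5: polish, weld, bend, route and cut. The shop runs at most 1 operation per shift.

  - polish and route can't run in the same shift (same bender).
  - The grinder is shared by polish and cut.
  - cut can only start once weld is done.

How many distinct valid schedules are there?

Splitting on polish: it can be shift 1 (12), shift 2 (12), shift 3 (12), shift 4 (12), shift 5 (12). Listing each branch's schedules as (weld, bend, route, cut) by shift number:
polish=shift 1: (2,3,4,5) (2,3,5,4) (2,4,3,5) (2,4,5,3) (2,5,3,4) (2,5,4,3) (3,2,4,5) (3,2,5,4) (3,4,2,5) (3,5,2,4) (4,2,3,5) (4,3,2,5) — 12.
polish=shift 2: (1,3,4,5) (1,3,5,4) (1,4,3,5) (1,4,5,3) (1,5,3,4) (1,5,4,3) (3,1,4,5) (3,1,5,4) (3,4,1,5) (3,5,1,4) (4,1,3,5) (4,3,1,5) — 12.
polish=shift 3: (1,2,4,5) (1,2,5,4) (1,4,2,5) (1,4,5,2) (1,5,2,4) (1,5,4,2) (2,1,4,5) (2,1,5,4) (2,4,1,5) (2,5,1,4) (4,1,2,5) (4,2,1,5) — 12.
polish=shift 4: (1,2,3,5) (1,2,5,3) (1,3,2,5) (1,3,5,2) (1,5,2,3) (1,5,3,2) (2,1,3,5) (2,1,5,3) (2,3,1,5) (2,5,1,3) (3,1,2,5) (3,2,1,5) — 12.
polish=shift 5: (1,2,3,4) (1,2,4,3) (1,3,2,4) (1,3,4,2) (1,4,2,3) (1,4,3,2) (2,1,3,4) (2,1,4,3) (2,3,1,4) (2,4,1,3) (3,1,2,4) (3,2,1,4) — 12.
Summing: 12 + 12 + 12 + 12 + 12 = 60.

60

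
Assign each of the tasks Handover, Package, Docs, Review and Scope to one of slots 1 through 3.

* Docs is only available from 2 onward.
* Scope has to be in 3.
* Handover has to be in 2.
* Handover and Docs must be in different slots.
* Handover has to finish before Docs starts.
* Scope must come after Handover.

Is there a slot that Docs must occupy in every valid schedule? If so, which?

Docs's window is 2–3.
Handover is fixed at 2, and Docs can't share a slot with Handover.
So Docs must be 3.

3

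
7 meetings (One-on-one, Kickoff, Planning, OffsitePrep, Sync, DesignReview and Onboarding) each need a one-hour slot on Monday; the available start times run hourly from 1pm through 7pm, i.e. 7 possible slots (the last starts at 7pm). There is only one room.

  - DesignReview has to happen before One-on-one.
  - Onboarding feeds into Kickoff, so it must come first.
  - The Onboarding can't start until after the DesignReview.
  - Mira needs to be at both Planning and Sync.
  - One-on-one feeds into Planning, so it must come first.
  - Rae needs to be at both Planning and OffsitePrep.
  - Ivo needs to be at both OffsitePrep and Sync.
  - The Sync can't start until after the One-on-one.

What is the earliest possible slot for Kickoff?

Precedence pushes Kickoff to at least 3pm.
Kickoff at 3pm is achievable: Planning -> 5pm, DesignReview -> 1pm, One-on-one -> 4pm, Onboarding -> 2pm, OffsitePrep -> 7pm, Kickoff -> 3pm, Sync -> 6pm.

3pm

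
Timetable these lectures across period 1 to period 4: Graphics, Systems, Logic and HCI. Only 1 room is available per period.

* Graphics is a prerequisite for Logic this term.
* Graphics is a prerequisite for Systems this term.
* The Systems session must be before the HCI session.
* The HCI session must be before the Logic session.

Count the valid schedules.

1

Enumerating: HCI -> period 3, Logic -> period 4, Graphics -> period 1, Systems -> period 2.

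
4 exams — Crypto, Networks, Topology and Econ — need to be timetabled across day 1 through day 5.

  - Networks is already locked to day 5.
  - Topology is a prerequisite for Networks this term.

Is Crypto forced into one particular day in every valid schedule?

Crypto can be day 1 (e.g. Networks=day 5; Econ=day 1; Topology=day 1; Crypto=day 1) or day 2 (e.g. Crypto in day 2, Econ in day 1, Networks in day 5, Topology in day 1).

No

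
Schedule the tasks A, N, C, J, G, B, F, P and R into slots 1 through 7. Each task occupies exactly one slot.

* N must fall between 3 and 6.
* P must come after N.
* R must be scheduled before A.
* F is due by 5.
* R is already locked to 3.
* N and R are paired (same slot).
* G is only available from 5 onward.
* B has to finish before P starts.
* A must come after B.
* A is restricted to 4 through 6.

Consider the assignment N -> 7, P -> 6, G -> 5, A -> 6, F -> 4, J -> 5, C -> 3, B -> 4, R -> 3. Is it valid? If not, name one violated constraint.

No. N must fall between 3 and 6 is not satisfied.

B has to finish before P starts — holds.
R must be scheduled before A — holds.
A must come after B — holds.
N and R are paired (same slot) — violated.
A is restricted to 4 through 6 — holds.
N must fall between 3 and 6 — violated.
R is already locked to 3 — holds.
P must come after N — violated.
F is due by 5 — holds.
G is only available from 5 onward — holds.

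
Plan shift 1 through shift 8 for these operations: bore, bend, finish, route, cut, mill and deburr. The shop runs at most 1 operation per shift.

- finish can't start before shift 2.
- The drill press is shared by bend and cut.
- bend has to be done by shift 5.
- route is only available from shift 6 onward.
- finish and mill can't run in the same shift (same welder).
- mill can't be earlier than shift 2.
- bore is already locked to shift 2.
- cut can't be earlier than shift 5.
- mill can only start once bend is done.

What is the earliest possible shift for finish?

Finish is available from shift 2.
finish at shift 3 is achievable: bore -> shift 2, deburr -> shift 7, route -> shift 6, finish -> shift 3, mill -> shift 4, bend -> shift 1, cut -> shift 5.
Nothing earlier works — the conflict and capacity constraints rule out every shift before shift 3.

shift 3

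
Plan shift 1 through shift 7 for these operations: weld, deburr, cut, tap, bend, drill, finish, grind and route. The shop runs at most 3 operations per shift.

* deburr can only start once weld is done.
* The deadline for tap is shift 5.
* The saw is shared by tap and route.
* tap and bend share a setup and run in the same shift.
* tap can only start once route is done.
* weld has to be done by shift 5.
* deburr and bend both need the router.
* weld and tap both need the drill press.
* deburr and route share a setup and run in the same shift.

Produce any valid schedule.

grind=shift 3, route=shift 2, bend=shift 3, tap=shift 3, cut=shift 1, drill=shift 1, weld=shift 1, finish=shift 2, deburr=shift 2

Checking: weld(shift 1) before deburr(shift 2); route(shift 2) before tap(shift 3); weld(shift 1) != tap(shift 3); deburr(shift 2) != bend(shift 3); tap(shift 3) != route(shift 2); deburr = route = shift 2; tap = bend = shift 3; tap=shift 3 in [shift 1,shift 5]; weld=shift 1 in [shift 1,shift 5]; max 3 per shift (cap 3).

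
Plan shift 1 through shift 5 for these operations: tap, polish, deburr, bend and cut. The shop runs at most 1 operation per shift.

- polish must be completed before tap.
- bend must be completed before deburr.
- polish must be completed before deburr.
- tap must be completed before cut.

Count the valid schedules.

9

Splitting on tap: it can be shift 2 (3), shift 3 (4), shift 4 (2). Listing each branch's schedules as (polish, deburr, bend, cut) by shift number:
tap=shift 2: (1,4,3,5) (1,5,3,4) (1,5,4,3) — 3.
tap=shift 3: (1,4,2,5) (1,5,2,4) (2,4,1,5) (2,5,1,4) — 4.
tap=shift 4: (1,3,2,5) (2,3,1,5) — 2.
Summing: 3 + 4 + 2 = 9.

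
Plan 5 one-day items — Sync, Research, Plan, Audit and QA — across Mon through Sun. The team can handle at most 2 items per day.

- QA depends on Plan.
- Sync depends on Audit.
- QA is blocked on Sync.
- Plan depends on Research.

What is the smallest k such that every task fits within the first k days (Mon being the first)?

3

The precedence chain requires at least 3 distinct days.
With at most 2 per day and 5 tasks, at least 3 days are needed.
3 works (last occupied day: Wed): for example Audit in Mon; QA in Wed; Sync in Tue; Plan in Tue; Research in Mon.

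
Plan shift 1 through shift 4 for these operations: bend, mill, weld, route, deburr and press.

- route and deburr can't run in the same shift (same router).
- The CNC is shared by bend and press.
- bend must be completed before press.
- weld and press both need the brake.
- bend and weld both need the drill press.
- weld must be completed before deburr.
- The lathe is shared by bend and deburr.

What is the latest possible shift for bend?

shift 3

Downstream work caps bend at shift 3.
bend at shift 3 is achievable: weld=shift 1; deburr=shift 2; route=shift 1; press=shift 4; bend=shift 3; mill=shift 1.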